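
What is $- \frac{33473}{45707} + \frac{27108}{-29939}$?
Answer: $- \frac{2241173503}{1368421873} \approx -1.6378$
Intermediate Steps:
$- \frac{33473}{45707} + \frac{27108}{-29939} = \left(-33473\right) \frac{1}{45707} + 27108 \left(- \frac{1}{29939}\right) = - \frac{33473}{45707} - \frac{27108}{29939} = - \frac{2241173503}{1368421873}$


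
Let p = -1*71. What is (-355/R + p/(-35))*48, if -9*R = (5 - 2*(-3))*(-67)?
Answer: -2855904/25795 ≈ -110.72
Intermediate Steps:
p = -71
R = 737/9 (R = -(5 - 2*(-3))*(-67)/9 = -(5 + 6)*(-67)/9 = -11*(-67)/9 = -⅑*(-737) = 737/9 ≈ 81.889)
(-355/R + p/(-35))*48 = (-355/737/9 - 71/(-35))*48 = (-355*9/737 - 71*(-1/35))*48 = (-3195/737 + 71/35)*48 = -59498/25795*48 = -2855904/25795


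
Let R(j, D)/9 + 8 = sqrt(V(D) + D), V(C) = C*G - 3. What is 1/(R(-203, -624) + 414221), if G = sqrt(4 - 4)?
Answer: 414149/171519444988 - 9*I*sqrt(627)/171519444988 ≈ 2.4146e-6 - 1.3139e-9*I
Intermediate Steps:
G = 0 (G = sqrt(0) = 0)
V(C) = -3 (V(C) = C*0 - 3 = 0 - 3 = -3)
R(j, D) = -72 + 9*sqrt(-3 + D)
1/(R(-203, -624) + 414221) = 1/((-72 + 9*sqrt(-3 - 624)) + 414221) = 1/((-72 + 9*sqrt(-627)) + 414221) = 1/((-72 + 9*(I*sqrt(627))) + 414221) = 1/((-72 + 9*I*sqrt(627)) + 414221) = 1/(414149 + 9*I*sqrt(627))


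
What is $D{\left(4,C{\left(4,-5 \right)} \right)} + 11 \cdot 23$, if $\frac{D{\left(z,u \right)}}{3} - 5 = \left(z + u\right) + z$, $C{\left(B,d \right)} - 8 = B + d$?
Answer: $313$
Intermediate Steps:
$C{\left(B,d \right)} = 8 + B + d$ ($C{\left(B,d \right)} = 8 + \left(B + d\right) = 8 + B + d$)
$D{\left(z,u \right)} = 15 + 3 u + 6 z$ ($D{\left(z,u \right)} = 15 + 3 \left(\left(z + u\right) + z\right) = 15 + 3 \left(\left(u + z\right) + z\right) = 15 + 3 \left(u + 2 z\right) = 15 + \left(3 u + 6 z\right) = 15 + 3 u + 6 z$)
$D{\left(4,C{\left(4,-5 \right)} \right)} + 11 \cdot 23 = \left(15 + 3 \left(8 + 4 - 5\right) + 6 \cdot 4\right) + 11 \cdot 23 = \left(15 + 3 \cdot 7 + 24\right) + 253 = \left(15 + 21 + 24\right) + 253 = 60 + 253 = 313$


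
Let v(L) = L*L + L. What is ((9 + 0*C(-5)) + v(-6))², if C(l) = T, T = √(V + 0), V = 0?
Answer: 1521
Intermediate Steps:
T = 0 (T = √(0 + 0) = √0 = 0)
v(L) = L + L² (v(L) = L² + L = L + L²)
C(l) = 0
((9 + 0*C(-5)) + v(-6))² = ((9 + 0*0) - 6*(1 - 6))² = ((9 + 0) - 6*(-5))² = (9 + 30)² = 39² = 1521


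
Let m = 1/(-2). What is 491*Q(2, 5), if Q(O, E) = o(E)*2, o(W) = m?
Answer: -491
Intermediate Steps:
m = -½ ≈ -0.50000
o(W) = -½
Q(O, E) = -1 (Q(O, E) = -½*2 = -1)
491*Q(2, 5) = 491*(-1) = -491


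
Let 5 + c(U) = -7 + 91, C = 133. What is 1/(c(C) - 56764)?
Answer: -1/56685 ≈ -1.7641e-5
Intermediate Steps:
c(U) = 79 (c(U) = -5 + (-7 + 91) = -5 + 84 = 79)
1/(c(C) - 56764) = 1/(79 - 56764) = 1/(-56685) = -1/56685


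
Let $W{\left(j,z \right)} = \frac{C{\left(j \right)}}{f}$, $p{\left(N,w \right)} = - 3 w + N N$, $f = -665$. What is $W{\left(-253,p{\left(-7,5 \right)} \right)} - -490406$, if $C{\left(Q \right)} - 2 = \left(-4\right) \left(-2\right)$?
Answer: $\frac{65223996}{133} \approx 4.9041 \cdot 10^{5}$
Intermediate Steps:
$C{\left(Q \right)} = 10$ ($C{\left(Q \right)} = 2 - -8 = 2 + 8 = 10$)
$p{\left(N,w \right)} = N^{2} - 3 w$ ($p{\left(N,w \right)} = - 3 w + N^{2} = N^{2} - 3 w$)
$W{\left(j,z \right)} = - \frac{2}{133}$ ($W{\left(j,z \right)} = \frac{10}{-665} = 10 \left(- \frac{1}{665}\right) = - \frac{2}{133}$)
$W{\left(-253,p{\left(-7,5 \right)} \right)} - -490406 = - \frac{2}{133} - -490406 = - \frac{2}{133} + 490406 = \frac{65223996}{133}$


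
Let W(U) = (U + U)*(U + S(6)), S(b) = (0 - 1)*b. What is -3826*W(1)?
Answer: 38260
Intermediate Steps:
S(b) = -b
W(U) = 2*U*(-6 + U) (W(U) = (U + U)*(U - 1*6) = (2*U)*(U - 6) = (2*U)*(-6 + U) = 2*U*(-6 + U))
-3826*W(1) = -7652*(-6 + 1) = -7652*(-5) = -3826*(-10) = 38260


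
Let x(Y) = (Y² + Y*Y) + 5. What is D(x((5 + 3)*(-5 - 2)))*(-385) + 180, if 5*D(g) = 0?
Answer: 180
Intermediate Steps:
x(Y) = 5 + 2*Y² (x(Y) = (Y² + Y²) + 5 = 2*Y² + 5 = 5 + 2*Y²)
D(g) = 0 (D(g) = (⅕)*0 = 0)
D(x((5 + 3)*(-5 - 2)))*(-385) + 180 = 0*(-385) + 180 = 0 + 180 = 180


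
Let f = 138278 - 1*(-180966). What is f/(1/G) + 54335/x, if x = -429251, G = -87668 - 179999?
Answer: -36679963149967083/429251 ≈ -8.5451e+10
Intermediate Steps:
f = 319244 (f = 138278 + 180966 = 319244)
G = -267667
f/(1/G) + 54335/x = 319244/(1/(-267667)) + 54335/(-429251) = 319244/(-1/267667) + 54335*(-1/429251) = 319244*(-267667) - 54335/429251 = -85451083748 - 54335/429251 = -36679963149967083/429251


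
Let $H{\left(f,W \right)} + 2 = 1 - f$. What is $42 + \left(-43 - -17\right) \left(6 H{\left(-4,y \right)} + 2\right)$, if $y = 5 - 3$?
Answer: $-478$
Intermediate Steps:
$y = 2$ ($y = 5 - 3 = 2$)
$H{\left(f,W \right)} = -1 - f$ ($H{\left(f,W \right)} = -2 - \left(-1 + f\right) = -1 - f$)
$42 + \left(-43 - -17\right) \left(6 H{\left(-4,y \right)} + 2\right) = 42 + \left(-43 - -17\right) \left(6 \left(-1 - -4\right) + 2\right) = 42 + \left(-43 + 17\right) \left(6 \left(-1 + 4\right) + 2\right) = 42 - 26 \left(6 \cdot 3 + 2\right) = 42 - 26 \left(18 + 2\right) = 42 - 520 = -478$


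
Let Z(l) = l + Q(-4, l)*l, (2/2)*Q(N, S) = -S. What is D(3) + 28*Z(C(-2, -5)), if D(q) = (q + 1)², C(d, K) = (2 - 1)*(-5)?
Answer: -824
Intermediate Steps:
Q(N, S) = -S
C(d, K) = -5 (C(d, K) = 1*(-5) = -5)
Z(l) = l - l² (Z(l) = l + (-l)*l = l - l²)
D(q) = (1 + q)²
D(3) + 28*Z(C(-2, -5)) = (1 + 3)² + 28*(-5*(1 - 1*(-5))) = 4² + 28*(-5*(1 + 5)) = 16 + 28*(-5*6) = 16 + 28*(-30) = 16 - 840 = -824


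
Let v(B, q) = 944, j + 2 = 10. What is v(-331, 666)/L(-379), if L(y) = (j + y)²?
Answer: 944/137641 ≈ 0.0068584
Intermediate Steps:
j = 8 (j = -2 + 10 = 8)
L(y) = (8 + y)²
v(-331, 666)/L(-379) = 944/((8 - 379)²) = 944/((-371)²) = 944/137641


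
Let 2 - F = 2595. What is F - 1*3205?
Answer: -5798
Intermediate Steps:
F = -2593 (F = 2 - 1*2595 = 2 - 2595 = -2593)
F - 1*3205 = -2593 - 1*3205 = -2593 - 3205 = -5798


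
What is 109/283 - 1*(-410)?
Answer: 116139/283 ≈ 410.39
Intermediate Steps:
109/283 - 1*(-410) = 109*(1/283) + 410 = 109/283 + 410 = 116139/283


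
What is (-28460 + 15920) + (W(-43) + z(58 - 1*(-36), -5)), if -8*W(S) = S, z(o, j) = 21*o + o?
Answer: -83733/8 ≈ -10467.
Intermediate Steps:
z(o, j) = 22*o
W(S) = -S/8
(-28460 + 15920) + (W(-43) + z(58 - 1*(-36), -5)) = (-28460 + 15920) + (-⅛*(-43) + 22*(58 - 1*(-36))) = -12540 + (43/8 + 22*(58 + 36)) = -12540 + (43/8 + 22*94) = -12540 + (43/8 + 2068) = -12540 + 16587/8 = -83733/8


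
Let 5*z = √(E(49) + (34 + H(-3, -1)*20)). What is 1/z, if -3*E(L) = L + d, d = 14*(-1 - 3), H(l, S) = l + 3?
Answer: 5*√327/109 ≈ 0.82950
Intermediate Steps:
H(l, S) = 3 + l
d = -56 (d = 14*(-4) = -56)
E(L) = 56/3 - L/3 (E(L) = -(L - 56)/3 = -(-56 + L)/3 = 56/3 - L/3)
z = √327/15 (z = √((56/3 - ⅓*49) + (34 + (3 - 3)*20))/5 = √((56/3 - 49/3) + (34 + 0*20))/5 = √(7/3 + (34 + 0))/5 = √(7/3 + 34)/5 = √(109/3)/5 = (√327/3)/5 = √327/15 ≈ 1.2055)
1/z = 1/(√327/15) = 5*√327/109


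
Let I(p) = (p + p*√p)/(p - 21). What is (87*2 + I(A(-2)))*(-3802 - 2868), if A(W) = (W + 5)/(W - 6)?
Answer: -66159730/57 - 3335*I*√6/114 ≈ -1.1607e+6 - 71.658*I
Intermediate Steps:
A(W) = (5 + W)/(-6 + W)
I(p) = (p + p^(3/2))/(-21 + p)
(87*2 + I(A(-2)))*(-3802 - 2868) = (87*2 + ((5 - 2)/(-6 - 2) + ((5 - 2)/(-6 - 2))^(3/2))/(-21 + (5 - 2)/(-6 - 2)))*(-3802 - 2868) = (174 + (3/(-8) + (3/(-8))^(3/2))/(-21 + 3/(-8)))*(-6670) = (174 + (-⅛*3 + (-⅛*3)^(3/2))/(-21 - ⅛*3))*(-6670) = (174 + (-3/8 + (-3/8)^(3/2))/(-21 - 3/8))*(-6670) = (174 + (-3/8 - 3*I*√6/32)/(-171/8))*(-6670) = (174 - 8*(-3/8 - 3*I*√6/32)/171)*(-6670) = (174 + (1/57 + I*√6/228))*(-6670) = (9919/57 + I*√6/228)*(-6670) = -66159730/57 - 3335*I*√6/114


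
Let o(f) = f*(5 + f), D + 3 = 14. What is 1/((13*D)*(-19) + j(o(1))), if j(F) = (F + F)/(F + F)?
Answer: -1/2716 ≈ -0.00036819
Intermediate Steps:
D = 11 (D = -3 + 14 = 11)
j(F) = 1 (j(F) = (2*F)/((2*F)) = (2*F)*(1/(2*F)) = 1)
1/((13*D)*(-19) + j(o(1))) = 1/((13*11)*(-19) + 1) = 1/(143*(-19) + 1) = 1/(-2717 + 1) = 1/(-2716) = -1/2716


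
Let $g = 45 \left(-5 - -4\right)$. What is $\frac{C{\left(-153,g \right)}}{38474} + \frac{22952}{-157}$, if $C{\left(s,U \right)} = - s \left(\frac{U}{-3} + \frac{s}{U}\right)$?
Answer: $- \frac{2206533154}{15101045} \approx -146.12$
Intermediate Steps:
$g = -45$ ($g = 45 \left(-5 + 4\right) = 45 \left(-1\right) = -45$)
$C{\left(s,U \right)} = - s \left(- \frac{U}{3} + \frac{s}{U}\right)$ ($C{\left(s,U \right)} = - s \left(U \left(- \frac{1}{3}\right) + \frac{s}{U}\right) = - s \left(- \frac{U}{3} + \frac{s}{U}\right)$)
$\frac{C{\left(-153,g \right)}}{38474} + \frac{22952}{-157} = \frac{- \frac{\left(-153\right)^{2}}{-45} + \frac{1}{3} \left(-45\right) \left(-153\right)}{38474} + \frac{22952}{-157} = \left(\left(-1\right) \left(- \frac{1}{45}\right) 23409 + 2295\right) \frac{1}{38474} + 22952 \left(- \frac{1}{157}\right) = \left(\frac{2601}{5} + 2295\right) \frac{1}{38474} - \frac{22952}{157} = \frac{14076}{5} \cdot \frac{1}{38474} - \frac{22952}{157} = \frac{7038}{96185} - \frac{22952}{157} = - \frac{2206533154}{15101045}$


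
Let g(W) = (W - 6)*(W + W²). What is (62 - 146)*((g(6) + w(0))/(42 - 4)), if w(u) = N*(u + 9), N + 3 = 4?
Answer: -378/19 ≈ -19.895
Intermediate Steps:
N = 1 (N = -3 + 4 = 1)
g(W) = (-6 + W)*(W + W²)
w(u) = 9 + u (w(u) = 1*(u + 9) = 1*(9 + u) = 9 + u)
(62 - 146)*((g(6) + w(0))/(42 - 4)) = (62 - 146)*((6*(-6 + 6² - 5*6) + (9 + 0))/(42 - 4)) = -84*(6*(-6 + 36 - 30) + 9)/38 = -84*(6*0 + 9)/38 = -84*(0 + 9)/38 = -756/38 = -84*9/38 = -378/19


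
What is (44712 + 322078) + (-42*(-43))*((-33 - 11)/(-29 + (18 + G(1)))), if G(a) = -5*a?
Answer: 743513/2 ≈ 3.7176e+5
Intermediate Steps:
(44712 + 322078) + (-42*(-43))*((-33 - 11)/(-29 + (18 + G(1)))) = (44712 + 322078) + (-42*(-43))*((-33 - 11)/(-29 + (18 - 5*1))) = 366790 + 1806*(-44/(-29 + (18 - 5))) = 366790 + 1806*(-44/(-29 + 13)) = 366790 + 1806*(-44/(-16)) = 366790 + 1806*(-44*(-1/16)) = 366790 + 1806*(11/4) = 366790 + 9933/2 = 743513/2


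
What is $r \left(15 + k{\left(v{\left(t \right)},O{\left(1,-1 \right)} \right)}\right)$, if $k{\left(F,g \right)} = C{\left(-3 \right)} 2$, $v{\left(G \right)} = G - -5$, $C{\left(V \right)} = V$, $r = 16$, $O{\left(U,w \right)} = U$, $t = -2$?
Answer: $144$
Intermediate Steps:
$v{\left(G \right)} = 5 + G$ ($v{\left(G \right)} = G + 5 = 5 + G$)
$k{\left(F,g \right)} = -6$ ($k{\left(F,g \right)} = \left(-3\right) 2 = -6$)
$r \left(15 + k{\left(v{\left(t \right)},O{\left(1,-1 \right)} \right)}\right) = 16 \left(15 - 6\right) = 16 \cdot 9 = 144$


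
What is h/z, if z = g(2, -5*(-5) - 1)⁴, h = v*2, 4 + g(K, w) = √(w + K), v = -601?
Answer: -515057/1250 - 50484*√26/625 ≈ -823.92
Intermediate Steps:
g(K, w) = -4 + √(K + w) (g(K, w) = -4 + √(w + K) = -4 + √(K + w))
h = -1202 (h = -601*2 = -1202)
z = (-4 + √26)⁴ (z = (-4 + √(2 + (-5*(-5) - 1)))⁴ = (-4 + √(2 + (25 - 1)))⁴ = (-4 + √(2 + 24))⁴ = (-4 + √26)⁴ ≈ 1.4589)
h/z = -1202/(4 - √26)⁴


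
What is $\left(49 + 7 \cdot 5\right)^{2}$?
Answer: $7056$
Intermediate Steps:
$\left(49 + 7 \cdot 5\right)^{2} = \left(49 + 35\right)^{2} = 84^{2} = 7056$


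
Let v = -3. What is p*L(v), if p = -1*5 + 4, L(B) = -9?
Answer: 9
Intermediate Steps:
p = -1 (p = -5 + 4 = -1)
p*L(v) = -1*(-9) = 9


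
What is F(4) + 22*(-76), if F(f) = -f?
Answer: -1676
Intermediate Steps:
F(4) + 22*(-76) = -1*4 + 22*(-76) = -4 - 1672 = -1676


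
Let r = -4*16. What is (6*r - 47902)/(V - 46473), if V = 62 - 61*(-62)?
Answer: 48286/42629 ≈ 1.1327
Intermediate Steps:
r = -64
V = 3844 (V = 62 + 3782 = 3844)
(6*r - 47902)/(V - 46473) = (6*(-64) - 47902)/(3844 - 46473) = (-384 - 47902)/(-42629) = -48286*(-1/42629) = 48286/42629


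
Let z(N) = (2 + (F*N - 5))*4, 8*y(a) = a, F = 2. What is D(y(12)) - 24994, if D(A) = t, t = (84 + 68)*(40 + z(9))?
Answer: -9794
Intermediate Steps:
y(a) = a/8
z(N) = -12 + 8*N (z(N) = (2 + (2*N - 5))*4 = (2 + (-5 + 2*N))*4 = (-3 + 2*N)*4 = -12 + 8*N)
t = 15200 (t = (84 + 68)*(40 + (-12 + 8*9)) = 152*(40 + (-12 + 72)) = 152*(40 + 60) = 152*100 = 15200)
D(A) = 15200
D(y(12)) - 24994 = 15200 - 24994 = -9794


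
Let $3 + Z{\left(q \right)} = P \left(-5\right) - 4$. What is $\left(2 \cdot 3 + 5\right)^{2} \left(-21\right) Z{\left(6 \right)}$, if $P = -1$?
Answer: $5082$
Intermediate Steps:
$Z{\left(q \right)} = -2$ ($Z{\left(q \right)} = -3 - -1 = -3 + \left(5 - 4\right) = -3 + 1 = -2$)
$\left(2 \cdot 3 + 5\right)^{2} \left(-21\right) Z{\left(6 \right)} = \left(2 \cdot 3 + 5\right)^{2} \left(-21\right) \left(-2\right) = \left(6 + 5\right)^{2} \left(-21\right) \left(-2\right) = 11^{2} \left(-21\right) \left(-2\right) = 121 \left(-21\right) \left(-2\right) = \left(-2541\right) \left(-2\right) = 5082$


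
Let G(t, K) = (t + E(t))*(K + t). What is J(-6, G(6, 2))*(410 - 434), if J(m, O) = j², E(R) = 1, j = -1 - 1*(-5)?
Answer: -384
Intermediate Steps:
j = 4 (j = -1 + 5 = 4)
G(t, K) = (1 + t)*(K + t) (G(t, K) = (t + 1)*(K + t) = (1 + t)*(K + t))
J(m, O) = 16 (J(m, O) = 4² = 16)
J(-6, G(6, 2))*(410 - 434) = 16*(410 - 434) = 16*(-24) = -384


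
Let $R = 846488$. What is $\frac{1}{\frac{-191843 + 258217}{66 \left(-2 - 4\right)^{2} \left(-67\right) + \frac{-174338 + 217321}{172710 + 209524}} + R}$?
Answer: $\frac{60848551945}{51507543668419644} \approx 1.1814 \cdot 10^{-6}$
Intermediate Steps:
$\frac{1}{\frac{-191843 + 258217}{66 \left(-2 - 4\right)^{2} \left(-67\right) + \frac{-174338 + 217321}{172710 + 209524}} + R} = \frac{1}{\frac{-191843 + 258217}{66 \left(-2 - 4\right)^{2} \left(-67\right) + \frac{-174338 + 217321}{172710 + 209524}} + 846488} = \frac{1}{\frac{66374}{66 \left(-6\right)^{2} \left(-67\right) + \frac{42983}{382234}} + 846488} = \frac{1}{\frac{66374}{66 \cdot 36 \left(-67\right) + 42983 \cdot \frac{1}{382234}} + 846488} = \frac{1}{\frac{66374}{2376 \left(-67\right) + \frac{42983}{382234}} + 846488} = \frac{1}{\frac{66374}{-159192 + \frac{42983}{382234}} + 846488} = \frac{1}{\frac{66374}{- \frac{60848551945}{382234}} + 846488} = \frac{1}{66374 \left(- \frac{382234}{60848551945}\right) + 846488} = \frac{1}{- \frac{25370399516}{60848551945} + 846488} = \frac{1}{\frac{51507543668419644}{60848551945}} = \frac{60848551945}{51507543668419644}$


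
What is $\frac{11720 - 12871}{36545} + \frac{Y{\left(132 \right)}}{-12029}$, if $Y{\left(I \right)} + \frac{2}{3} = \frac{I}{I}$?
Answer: $- \frac{41572682}{1318799415} \approx -0.031523$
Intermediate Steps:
$Y{\left(I \right)} = \frac{1}{3}$ ($Y{\left(I \right)} = - \frac{2}{3} + \frac{I}{I} = - \frac{2}{3} + 1 = \frac{1}{3}$)
$\frac{11720 - 12871}{36545} + \frac{Y{\left(132 \right)}}{-12029} = \frac{11720 - 12871}{36545} + \frac{1}{3 \left(-12029\right)} = \left(11720 - 12871\right) \frac{1}{36545} + \frac{1}{3} \left(- \frac{1}{12029}\right) = \left(-1151\right) \frac{1}{36545} - \frac{1}{36087} = - \frac{1151}{36545} - \frac{1}{36087} = - \frac{41572682}{1318799415}$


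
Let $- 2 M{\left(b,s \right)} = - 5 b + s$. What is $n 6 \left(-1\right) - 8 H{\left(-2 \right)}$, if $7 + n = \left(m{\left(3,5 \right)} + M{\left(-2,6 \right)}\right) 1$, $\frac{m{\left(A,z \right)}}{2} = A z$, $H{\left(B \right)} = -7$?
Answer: $-34$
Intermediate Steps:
$m{\left(A,z \right)} = 2 A z$
$M{\left(b,s \right)} = - \frac{s}{2} + \frac{5 b}{2}$ ($M{\left(b,s \right)} = - \frac{- 5 b + s}{2} = - \frac{s - 5 b}{2} = - \frac{s}{2} + \frac{5 b}{2}$)
$n = 15$ ($n = -7 + \left(2 \cdot 3 \cdot 5 + \left(\left(- \frac{1}{2}\right) 6 + \frac{5}{2} \left(-2\right)\right)\right) 1 = -7 + \left(30 - 8\right) 1 = -7 + 22 \cdot 1 = -7 + 22 = 15$)
$n 6 \left(-1\right) - 8 H{\left(-2 \right)} = 15 \cdot 6 \left(-1\right) - -56 = 90 \left(-1\right) + 56 = -90 + 56 = -34$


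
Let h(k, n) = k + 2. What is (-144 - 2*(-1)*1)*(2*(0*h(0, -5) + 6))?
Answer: -1704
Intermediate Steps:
h(k, n) = 2 + k
(-144 - 2*(-1)*1)*(2*(0*h(0, -5) + 6)) = (-144 - 2*(-1)*1)*(2*(0*(2 + 0) + 6)) = (-144 + 2*1)*(2*(0*2 + 6)) = (-144 + 2)*(2*(0 + 6)) = -284*6 = -142*12 = -1704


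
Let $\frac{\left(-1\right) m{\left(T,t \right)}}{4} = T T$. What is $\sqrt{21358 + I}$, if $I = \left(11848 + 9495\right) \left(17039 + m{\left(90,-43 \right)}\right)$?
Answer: $9 i \sqrt{4047265} \approx 18106.0 i$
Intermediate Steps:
$m{\left(T,t \right)} = - 4 T^{2}$ ($m{\left(T,t \right)} = - 4 T T = - 4 T^{2}$)
$I = -327849823$ ($I = \left(11848 + 9495\right) \left(17039 - 4 \cdot 90^{2}\right) = 21343 \left(17039 - 32400\right) = 21343 \left(-15361\right) = -327849823$)
$\sqrt{21358 + I} = \sqrt{21358 - 327849823} = \sqrt{-327828465} = 9 i \sqrt{4047265}$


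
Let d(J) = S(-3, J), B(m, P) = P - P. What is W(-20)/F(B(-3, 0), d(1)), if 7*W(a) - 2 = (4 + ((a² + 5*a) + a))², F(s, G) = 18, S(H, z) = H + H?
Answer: 4481/7 ≈ 640.14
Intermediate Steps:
B(m, P) = 0
S(H, z) = 2*H
d(J) = -6 (d(J) = 2*(-3) = -6)
W(a) = 2/7 + (4 + a² + 6*a)²/7 (W(a) = 2/7 + (4 + ((a² + 5*a) + a))²/7 = 2/7 + (4 + (a² + 6*a))²/7 = 2/7 + (4 + a² + 6*a)²/7)
W(-20)/F(B(-3, 0), d(1)) = (2/7 + (4 + (-20)² + 6*(-20))²/7)/18 = (2/7 + (4 + 400 - 120)²/7)*(1/18) = (2/7 + (⅐)*284²)*(1/18) = (2/7 + (⅐)*80656)*(1/18) = (2/7 + 80656/7)*(1/18) = (80658/7)*(1/18) = 4481/7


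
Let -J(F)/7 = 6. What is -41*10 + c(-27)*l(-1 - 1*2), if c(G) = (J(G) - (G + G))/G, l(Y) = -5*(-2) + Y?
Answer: -3718/9 ≈ -413.11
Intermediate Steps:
J(F) = -42 (J(F) = -7*6 = -42)
l(Y) = 10 + Y
c(G) = (-42 - 2*G)/G (c(G) = (-42 - (G + G))/G = (-42 - 2*G)/G)
-41*10 + c(-27)*l(-1 - 1*2) = -41*10 + (-2 - 42/(-27))*(10 + (-1 - 1*2)) = -410 + (-2 - 42*(-1/27))*(10 + (-1 - 2)) = -410 + (-2 + 14/9)*(10 - 3) = -410 - 4/9*7 = -410 - 28/9 = -3718/9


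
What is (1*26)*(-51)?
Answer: -1326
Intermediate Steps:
(1*26)*(-51) = 26*(-51) = -1326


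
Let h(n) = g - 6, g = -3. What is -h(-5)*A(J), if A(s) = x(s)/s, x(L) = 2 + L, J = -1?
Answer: -9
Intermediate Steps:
h(n) = -9 (h(n) = -3 - 6 = -9)
A(s) = (2 + s)/s
-h(-5)*A(J) = -(-9)*(2 - 1)/(-1) = -(-9)*(-1*1) = -(-9)*(-1) = -1*9 = -9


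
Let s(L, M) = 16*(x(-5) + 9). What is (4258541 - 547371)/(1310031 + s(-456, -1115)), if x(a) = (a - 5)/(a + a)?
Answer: 3711170/1310191 ≈ 2.8325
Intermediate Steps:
x(a) = (-5 + a)/(2*a) (x(a) = (-5 + a)/((2*a)) = (-5 + a)*(1/(2*a)) = (-5 + a)/(2*a))
s(L, M) = 160 (s(L, M) = 16*((½)*(-5 - 5)/(-5) + 9) = 16*((½)*(-⅕)*(-10) + 9) = 16*(1 + 9) = 16*10 = 160)
(4258541 - 547371)/(1310031 + s(-456, -1115)) = (4258541 - 547371)/(1310031 + 160) = 3711170/1310191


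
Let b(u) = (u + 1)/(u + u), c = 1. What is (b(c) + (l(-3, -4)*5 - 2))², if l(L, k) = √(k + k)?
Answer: (-1 + 10*I*√2)² ≈ -199.0 - 28.284*I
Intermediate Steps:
l(L, k) = √2*√k (l(L, k) = √(2*k) = √2*√k)
b(u) = (1 + u)/(2*u) (b(u) = (1 + u)/((2*u)) = (1 + u)*(1/(2*u)) = (1 + u)/(2*u))
(b(c) + (l(-3, -4)*5 - 2))² = ((½)*(1 + 1)/1 + ((√2*√(-4))*5 - 2))² = ((½)*1*2 + ((√2*(2*I))*5 - 2))² = (1 + ((2*I*√2)*5 - 2))² = (1 + (10*I*√2 - 2))² = (1 + (-2 + 10*I*√2))² = (-1 + 10*I*√2)²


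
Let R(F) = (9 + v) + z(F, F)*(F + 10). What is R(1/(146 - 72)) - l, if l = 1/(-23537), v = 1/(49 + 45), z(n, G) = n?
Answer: 55404307653/6057764764 ≈ 9.1460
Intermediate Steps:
v = 1/94 ≈ 0.010638
R(F) = 847/94 + F*(10 + F) (R(F) = (9 + 1/94) + F*(F + 10) = 847/94 + F*(10 + F))
l = -1/23537 ≈ -4.2486e-5
R(1/(146 - 72)) - l = (847/94 + (1/(146 - 72))**2 + 10/(146 - 72)) - 1*(-1/23537) = (847/94 + (1/74)**2 + 10/74) + 1/23537 = (847/94 + (1/74)**2 + 10*(1/74)) + 1/23537 = (847/94 + 1/5476 + 5/37) + 1/23537 = 2353913/257372 + 1/23537 = 55404307653/6057764764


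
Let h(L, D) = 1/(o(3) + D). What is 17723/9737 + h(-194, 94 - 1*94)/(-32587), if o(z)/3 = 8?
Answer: 13860935887/7615190856 ≈ 1.8202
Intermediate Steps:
o(z) = 24 (o(z) = 3*8 = 24)
h(L, D) = 1/(24 + D)
17723/9737 + h(-194, 94 - 1*94)/(-32587) = 17723/9737 + 1/((24 + (94 - 1*94))*(-32587)) = 17723*(1/9737) - 1/32587/(24 + (94 - 94)) = 17723/9737 - 1/32587/(24 + 0) = 17723/9737 - 1/32587/24 = 17723/9737 + (1/24)*(-1/32587) = 17723/9737 - 1/782088 = 13860935887/7615190856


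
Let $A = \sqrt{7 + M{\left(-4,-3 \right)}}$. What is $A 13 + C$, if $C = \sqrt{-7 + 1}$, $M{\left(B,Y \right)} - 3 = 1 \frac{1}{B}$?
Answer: $\frac{13 \sqrt{39}}{2} + i \sqrt{6} \approx 40.592 + 2.4495 i$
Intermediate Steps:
$M{\left(B,Y \right)} = 3 + \frac{1}{B}$ ($M{\left(B,Y \right)} = 3 + 1 \frac{1}{B} = 3 + \frac{1}{B}$)
$A = \frac{\sqrt{39}}{2}$ ($A = \sqrt{7 + \left(3 + \frac{1}{-4}\right)} = \sqrt{7 + \left(3 - \frac{1}{4}\right)} = \sqrt{7 + \frac{11}{4}} = \sqrt{\frac{39}{4}} = \frac{\sqrt{39}}{2} \approx 3.1225$)
$C = i \sqrt{6}$ ($C = \sqrt{-6} = i \sqrt{6} \approx 2.4495 i$)
$A 13 + C = \frac{\sqrt{39}}{2} \cdot 13 + i \sqrt{6} = \frac{13 \sqrt{39}}{2} + i \sqrt{6}$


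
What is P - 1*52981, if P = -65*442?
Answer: -81711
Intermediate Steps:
P = -28730
P - 1*52981 = -28730 - 1*52981 = -28730 - 52981 = -81711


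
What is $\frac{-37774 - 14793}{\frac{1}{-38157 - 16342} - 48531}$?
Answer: $\frac{2864848933}{2644890970} \approx 1.0832$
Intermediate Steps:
$\frac{-37774 - 14793}{\frac{1}{-38157 - 16342} - 48531} = - \frac{52567}{\frac{1}{-54499} - 48531} = - \frac{52567}{- \frac{1}{54499} - 48531} = - \frac{52567}{- \frac{2644890970}{54499}} = \left(-52567\right) \left(- \frac{54499}{2644890970}\right) = \frac{2864848933}{2644890970}$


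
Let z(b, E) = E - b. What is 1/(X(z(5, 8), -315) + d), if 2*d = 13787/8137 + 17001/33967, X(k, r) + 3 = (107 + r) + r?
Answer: -276389479/145077545871 ≈ -0.0019051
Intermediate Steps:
X(k, r) = 104 + 2*r (X(k, r) = -3 + ((107 + r) + r) = -3 + (107 + 2*r) = 104 + 2*r)
d = 303320083/276389479 (d = (13787/8137 + 17001/33967)/2 = (½)*(606640166/276389479) = 303320083/276389479 ≈ 1.0974)
1/(X(z(5, 8), -315) + d) = 1/((104 + 2*(-315)) + 303320083/276389479) = 1/((104 - 630) + 303320083/276389479) = 1/(-526 + 303320083/276389479) = 1/(-145077545871/276389479) = -276389479/145077545871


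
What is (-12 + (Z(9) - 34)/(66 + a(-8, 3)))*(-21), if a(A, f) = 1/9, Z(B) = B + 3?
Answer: 22014/85 ≈ 258.99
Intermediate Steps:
Z(B) = 3 + B
a(A, f) = 1/9
(-12 + (Z(9) - 34)/(66 + a(-8, 3)))*(-21) = (-12 + ((3 + 9) - 34)/(66 + 1/9))*(-21) = (-12 + (12 - 34)/(595/9))*(-21) = (-12 - 22*9/595)*(-21) = (-12 - 198/595)*(-21) = -7338/595*(-21) = 22014/85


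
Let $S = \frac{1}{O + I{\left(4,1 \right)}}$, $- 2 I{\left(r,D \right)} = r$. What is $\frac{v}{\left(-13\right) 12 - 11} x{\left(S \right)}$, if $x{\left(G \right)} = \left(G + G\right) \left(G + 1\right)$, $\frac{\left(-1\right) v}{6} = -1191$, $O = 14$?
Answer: $- \frac{5161}{668} \approx -7.726$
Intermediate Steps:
$v = 7146$ ($v = \left(-6\right) \left(-1191\right) = 7146$)
$I{\left(r,D \right)} = - \frac{r}{2}$
$S = \frac{1}{12}$ ($S = \frac{1}{14 - 2} = \frac{1}{12} \approx 0.083333$)
$x{\left(G \right)} = 2 G \left(1 + G\right)$
$\frac{v}{\left(-13\right) 12 - 11} x{\left(S \right)} = \frac{7146}{\left(-13\right) 12 - 11} \cdot 2 \cdot \frac{1}{12} \left(1 + \frac{1}{12}\right) = \frac{7146}{-156 - 11} \cdot 2 \cdot \frac{1}{12} \cdot \frac{13}{12} = \frac{7146}{-167} \cdot \frac{13}{72} = 7146 \left(- \frac{1}{167}\right) \frac{13}{72} = \left(- \frac{7146}{167}\right) \frac{13}{72} = - \frac{5161}{668}$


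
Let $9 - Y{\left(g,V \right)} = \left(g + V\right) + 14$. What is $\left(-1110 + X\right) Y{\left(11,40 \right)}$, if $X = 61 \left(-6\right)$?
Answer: $82656$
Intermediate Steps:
$X = -366$
$Y{\left(g,V \right)} = -5 - V - g$ ($Y{\left(g,V \right)} = 9 - \left(\left(g + V\right) + 14\right) = 9 - \left(\left(V + g\right) + 14\right) = 9 - \left(14 + V + g\right) = -5 - V - g$)
$\left(-1110 + X\right) Y{\left(11,40 \right)} = \left(-1110 - 366\right) \left(-5 - 40 - 11\right) = - 1476 \left(-5 - 40 - 11\right) = \left(-1476\right) \left(-56\right) = 82656$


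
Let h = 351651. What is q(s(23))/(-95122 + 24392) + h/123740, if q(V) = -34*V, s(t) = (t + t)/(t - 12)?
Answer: 27378855689/9627343220 ≈ 2.8439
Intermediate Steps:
s(t) = 2*t/(-12 + t) (s(t) = (2*t)/(-12 + t) = 2*t/(-12 + t))
q(s(23))/(-95122 + 24392) + h/123740 = (-68*23/(-12 + 23))/(-95122 + 24392) + 351651/123740 = -68*23/11/(-70730) + 351651*(1/123740) = -68*23/11*(-1/70730) + 351651/123740 = -34*46/11*(-1/70730) + 351651/123740 = -1564/11*(-1/70730) + 351651/123740 = 782/389015 + 351651/123740 = 27378855689/9627343220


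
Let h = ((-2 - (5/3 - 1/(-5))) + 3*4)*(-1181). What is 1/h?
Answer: -15/144082 ≈ -0.00010411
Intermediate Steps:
h = -144082/15 (h = ((-2 - (5*(1/3) - 1*(-1/5))) + 12)*(-1181) = ((-2 - (5/3 + 1/5)) + 12)*(-1181) = ((-2 - 1*28/15) + 12)*(-1181) = ((-2 - 28/15) + 12)*(-1181) = (-58/15 + 12)*(-1181) = (122/15)*(-1181) = -144082/15 ≈ -9605.5)
1/h = 1/(-144082/15) = -15/144082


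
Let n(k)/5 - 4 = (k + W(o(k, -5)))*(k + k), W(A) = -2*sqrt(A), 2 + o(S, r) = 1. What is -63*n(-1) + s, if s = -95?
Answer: -1985 - 1260*I ≈ -1985.0 - 1260.0*I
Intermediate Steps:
o(S, r) = -1 (o(S, r) = -2 + 1 = -1)
n(k) = 20 + 10*k*(k - 2*I) (n(k) = 20 + 5*((k - 2*I)*(k + k)) = 20 + 5*((k - 2*I)*(2*k)) = 20 + 5*(2*k*(k - 2*I)) = 20 + 10*k*(k - 2*I))
-63*n(-1) + s = -63*(20 + 10*(-1)**2 - 20*I*(-1)) - 95 = -63*(20 + 10*1 + 20*I) - 95 = -63*(20 + 10 + 20*I) - 95 = -63*(30 + 20*I) - 95 = (-1890 - 1260*I) - 95 = -1985 - 1260*I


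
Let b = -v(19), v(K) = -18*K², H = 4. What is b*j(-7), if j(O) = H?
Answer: 25992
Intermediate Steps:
j(O) = 4
b = 6498 (b = -(-18)*19² = -(-18)*361 = -1*(-6498) = 6498)
b*j(-7) = 6498*4 = 25992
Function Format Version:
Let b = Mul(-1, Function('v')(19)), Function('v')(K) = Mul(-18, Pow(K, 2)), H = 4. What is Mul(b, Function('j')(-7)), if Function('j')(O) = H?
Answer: 25992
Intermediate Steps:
Function('j')(O) = 4
b = 6498 (b = Mul(-1, Mul(-18, Pow(19, 2))) = Mul(-1, Mul(-18, 361)) = Mul(-1, -6498) = 6498)
Mul(b, Function('j')(-7)) = Mul(6498, 4) = 25992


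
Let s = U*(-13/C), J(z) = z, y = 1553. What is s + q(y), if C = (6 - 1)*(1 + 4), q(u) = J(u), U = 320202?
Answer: -4123801/25 ≈ -1.6495e+5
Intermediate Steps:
q(u) = u
C = 25 (C = 5*5 = 25)
s = -4162626/25 (s = 320202*(-13/25) = -4162626/25 ≈ -1.6651e+5)
s + q(y) = -4162626/25 + 1553 = -4123801/25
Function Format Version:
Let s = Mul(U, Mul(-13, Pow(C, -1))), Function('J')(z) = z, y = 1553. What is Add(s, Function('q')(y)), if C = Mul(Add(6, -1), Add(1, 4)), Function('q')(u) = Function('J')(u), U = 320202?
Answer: Rational(-4123801, 25) ≈ -1.6495e+5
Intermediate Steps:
Function('q')(u) = u
C = 25 (C = Mul(5, 5) = 25)
s = Rational(-4162626, 25) (s = Mul(320202, Mul(-13, Pow(25, -1))) = Mul(320202, Mul(-13, Rational(1, 25))) = Mul(320202, Rational(-13, 25)) = Rational(-4162626, 25) ≈ -1.6651e+5)
Add(s, Function('q')(y)) = Add(Rational(-4162626, 25), 1553) = Rational(-4123801, 25)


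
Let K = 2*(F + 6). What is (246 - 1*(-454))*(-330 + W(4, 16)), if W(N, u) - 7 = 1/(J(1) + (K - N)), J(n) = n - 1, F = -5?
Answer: -226450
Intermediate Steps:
J(n) = -1 + n
K = 2 (K = 2*(-5 + 6) = 2*1 = 2)
W(N, u) = 7 + 1/(2 - N) (W(N, u) = 7 + 1/((-1 + 1) + (2 - N)) = 7 + 1/(0 + (2 - N)) = 7 + 1/(2 - N))
(246 - 1*(-454))*(-330 + W(4, 16)) = (246 - 1*(-454))*(-330 + (-15 + 7*4)/(-2 + 4)) = (246 + 454)*(-330 + (-15 + 28)/2) = 700*(-330 + (1/2)*13) = 700*(-330 + 13/2) = 700*(-647/2) = -226450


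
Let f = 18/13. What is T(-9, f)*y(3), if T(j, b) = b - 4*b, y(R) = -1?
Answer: 54/13 ≈ 4.1538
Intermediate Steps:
f = 18/13 (f = 18*(1/13) = 18/13 ≈ 1.3846)
T(j, b) = -3*b
T(-9, f)*y(3) = -3*18/13*(-1) = -54/13*(-1) = 54/13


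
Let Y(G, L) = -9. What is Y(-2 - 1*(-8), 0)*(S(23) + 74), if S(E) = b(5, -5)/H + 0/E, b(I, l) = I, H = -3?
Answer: -651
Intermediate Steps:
S(E) = -5/3 (S(E) = 5/(-3) + 0/E = 5*(-⅓) + 0 = -5/3 + 0 = -5/3)
Y(-2 - 1*(-8), 0)*(S(23) + 74) = -9*(-5/3 + 74) = -9*217/3 = -651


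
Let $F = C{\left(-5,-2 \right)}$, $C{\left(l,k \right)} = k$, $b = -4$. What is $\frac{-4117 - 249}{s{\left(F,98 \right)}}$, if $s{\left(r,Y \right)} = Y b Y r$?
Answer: $- \frac{2183}{38416} \approx -0.056825$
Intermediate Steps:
$F = -2$
$s{\left(r,Y \right)} = - 4 r Y^{2}$ ($s{\left(r,Y \right)} = Y \left(- 4 Y\right) r = - 4 Y^{2} r = - 4 r Y^{2}$)
$\frac{-4117 - 249}{s{\left(F,98 \right)}} = \frac{-4117 - 249}{\left(-4\right) \left(-2\right) 98^{2}} = - \frac{4366}{\left(-4\right) \left(-2\right) 9604} = - \frac{4366}{76832} = \left(-4366\right) \frac{1}{76832} = - \frac{2183}{38416}$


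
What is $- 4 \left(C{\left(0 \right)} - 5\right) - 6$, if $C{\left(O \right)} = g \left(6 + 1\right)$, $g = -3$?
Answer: $98$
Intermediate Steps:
$C{\left(O \right)} = -21$ ($C{\left(O \right)} = - 3 \left(6 + 1\right) = \left(-3\right) 7 = -21$)
$- 4 \left(C{\left(0 \right)} - 5\right) - 6 = - 4 \left(-21 - 5\right) - 6 = - 4 \left(-26\right) - 6 = \left(-1\right) \left(-104\right) - 6 = 104 - 6 = 98$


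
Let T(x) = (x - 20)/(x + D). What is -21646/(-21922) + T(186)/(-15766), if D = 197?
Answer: 32675772784/33093330629 ≈ 0.98738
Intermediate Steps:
T(x) = (-20 + x)/(197 + x) (T(x) = (x - 20)/(x + 197) = (-20 + x)/(197 + x))
-21646/(-21922) + T(186)/(-15766) = -21646/(-21922) + ((-20 + 186)/(197 + 186))/(-15766) = -21646*(-1/21922) + (166/383)*(-1/15766) = 10823/10961 + ((1/383)*166)*(-1/15766) = 10823/10961 + (166/383)*(-1/15766) = 10823/10961 - 83/3019189 = 32675772784/33093330629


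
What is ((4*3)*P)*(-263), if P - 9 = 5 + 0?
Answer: -44184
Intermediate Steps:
P = 14 (P = 9 + (5 + 0) = 9 + 5 = 14)
((4*3)*P)*(-263) = ((4*3)*14)*(-263) = (12*14)*(-263) = 168*(-263) = -44184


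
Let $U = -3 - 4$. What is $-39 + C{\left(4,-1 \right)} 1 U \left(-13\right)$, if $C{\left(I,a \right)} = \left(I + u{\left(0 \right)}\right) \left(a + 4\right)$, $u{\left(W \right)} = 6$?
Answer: $2691$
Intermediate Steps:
$U = -7$
$C{\left(I,a \right)} = \left(4 + a\right) \left(6 + I\right)$ ($C{\left(I,a \right)} = \left(I + 6\right) \left(a + 4\right) = \left(6 + I\right) \left(4 + a\right) = \left(4 + a\right) \left(6 + I\right)$)
$-39 + C{\left(4,-1 \right)} 1 U \left(-13\right) = -39 + \left(24 + 4 \cdot 4 + 6 \left(-1\right) + 4 \left(-1\right)\right) 1 \left(-7\right) \left(-13\right) = -39 + \left(24 + 16 - 6 - 4\right) 1 \left(-7\right) \left(-13\right) = -39 + 30 \cdot 1 \left(-7\right) \left(-13\right) = -39 + 30 \left(-7\right) \left(-13\right) = -39 - -2730 = -39 + 2730 = 2691$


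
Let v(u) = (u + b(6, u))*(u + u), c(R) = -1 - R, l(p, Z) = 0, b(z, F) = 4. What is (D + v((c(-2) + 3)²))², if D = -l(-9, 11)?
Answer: 409600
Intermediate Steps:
D = 0 (D = -1*0 = 0)
v(u) = 2*u*(4 + u) (v(u) = (u + 4)*(u + u) = (4 + u)*(2*u) = 2*u*(4 + u))
(D + v((c(-2) + 3)²))² = (0 + 2*((-1 - 1*(-2)) + 3)²*(4 + ((-1 - 1*(-2)) + 3)²))² = (0 + 2*((-1 + 2) + 3)²*(4 + ((-1 + 2) + 3)²))² = (0 + 2*(1 + 3)²*(4 + (1 + 3)²))² = (0 + 2*4²*(4 + 4²))² = (0 + 2*16*(4 + 16))² = (0 + 2*16*20)² = (0 + 640)² = 640² = 409600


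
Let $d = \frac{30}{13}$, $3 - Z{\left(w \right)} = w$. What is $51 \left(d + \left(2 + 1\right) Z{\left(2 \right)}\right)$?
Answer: $\frac{3519}{13} \approx 270.69$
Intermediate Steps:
$Z{\left(w \right)} = 3 - w$
$d = \frac{30}{13}$ ($d = 30 \cdot \frac{1}{13} = \frac{30}{13} \approx 2.3077$)
$51 \left(d + \left(2 + 1\right) Z{\left(2 \right)}\right) = 51 \left(\frac{30}{13} + \left(2 + 1\right) \left(3 - 2\right)\right) = 51 \left(\frac{30}{13} + 3 \left(3 - 2\right)\right) = 51 \left(\frac{30}{13} + 3 \cdot 1\right) = 51 \left(\frac{30}{13} + 3\right) = 51 \cdot \frac{69}{13} = \frac{3519}{13}$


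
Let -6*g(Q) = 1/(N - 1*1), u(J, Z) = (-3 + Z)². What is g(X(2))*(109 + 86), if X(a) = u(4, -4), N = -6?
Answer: 65/14 ≈ 4.6429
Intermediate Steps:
X(a) = 49 (X(a) = (-3 - 4)² = (-7)² = 49)
g(Q) = 1/42 (g(Q) = -1/(6*(-6 - 1*1)) = -1/(6*(-6 - 1)) = -⅙/(-7) = -⅙*(-⅐) = 1/42)
g(X(2))*(109 + 86) = (109 + 86)/42 = (1/42)*195 = 65/14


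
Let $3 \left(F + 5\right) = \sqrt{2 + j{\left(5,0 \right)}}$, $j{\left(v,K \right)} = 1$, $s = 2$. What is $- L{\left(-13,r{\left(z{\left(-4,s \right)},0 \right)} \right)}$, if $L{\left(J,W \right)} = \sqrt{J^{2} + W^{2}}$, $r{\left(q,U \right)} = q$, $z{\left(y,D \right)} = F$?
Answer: $- \frac{\sqrt{1749 - 30 \sqrt{3}}}{3} \approx -13.732$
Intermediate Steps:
$F = -5 + \frac{\sqrt{3}}{3}$ ($F = -5 + \frac{\sqrt{2 + 1}}{3} = -5 + \frac{\sqrt{3}}{3} \approx -4.4227$)
$z{\left(y,D \right)} = -5 + \frac{\sqrt{3}}{3}$
$- L{\left(-13,r{\left(z{\left(-4,s \right)},0 \right)} \right)} = - \sqrt{\left(-13\right)^{2} + \left(-5 + \frac{\sqrt{3}}{3}\right)^{2}} = - \sqrt{169 + \left(-5 + \frac{\sqrt{3}}{3}\right)^{2}}$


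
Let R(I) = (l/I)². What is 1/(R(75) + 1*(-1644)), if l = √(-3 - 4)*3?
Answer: -625/1027507 ≈ -0.00060827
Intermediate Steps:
l = 3*I*√7 (l = √(-7)*3 = (I*√7)*3 = 3*I*√7 ≈ 7.9373*I)
R(I) = -63/I² (R(I) = ((3*I*√7)/I)² = (3*I*√7/I)² = -63/I²)
1/(R(75) + 1*(-1644)) = 1/(-63/75² + 1*(-1644)) = 1/(-63*1/5625 - 1644) = 1/(-7/625 - 1644) = 1/(-1027507/625) = -625/1027507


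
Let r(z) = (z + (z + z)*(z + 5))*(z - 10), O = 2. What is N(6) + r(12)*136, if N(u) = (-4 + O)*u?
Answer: 114228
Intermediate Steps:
r(z) = (-10 + z)*(z + 2*z*(5 + z)) (r(z) = (z + (2*z)*(5 + z))*(-10 + z) = (z + 2*z*(5 + z))*(-10 + z) = (-10 + z)*(z + 2*z*(5 + z)))
N(u) = -2*u (N(u) = (-4 + 2)*u = -2*u)
N(6) + r(12)*136 = -2*6 + (12*(-110 - 9*12 + 2*12**2))*136 = -12 + (12*(-110 - 108 + 2*144))*136 = -12 + (12*(-110 - 108 + 288))*136 = -12 + (12*70)*136 = -12 + 840*136 = -12 + 114240 = 114228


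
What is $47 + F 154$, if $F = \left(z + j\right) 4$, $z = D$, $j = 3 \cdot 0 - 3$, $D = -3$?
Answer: $-3649$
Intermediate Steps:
$j = -3$ ($j = 0 - 3 = -3$)
$z = -3$
$F = -24$ ($F = \left(-3 - 3\right) 4 = \left(-6\right) 4 = -24$)
$47 + F 154 = 47 - 3696 = -3649$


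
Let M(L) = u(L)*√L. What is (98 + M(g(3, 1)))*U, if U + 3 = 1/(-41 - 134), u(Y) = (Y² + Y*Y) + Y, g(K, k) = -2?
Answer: -7364/25 - 3156*I*√2/175 ≈ -294.56 - 25.504*I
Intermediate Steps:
u(Y) = Y + 2*Y² (u(Y) = (Y² + Y²) + Y = 2*Y² + Y = Y + 2*Y²)
U = -526/175 (U = -3 + 1/(-41 - 134) = -3 + 1/(-175) = -3 - 1/175 = -526/175 ≈ -3.0057)
M(L) = L^(3/2)*(1 + 2*L) (M(L) = (L*(1 + 2*L))*√L = L^(3/2)*(1 + 2*L))
(98 + M(g(3, 1)))*U = (98 + (-2)^(3/2)*(1 + 2*(-2)))*(-526/175) = (98 + (-2*I*√2)*(1 - 4))*(-526/175) = (98 - 2*I*√2*(-3))*(-526/175) = (98 + 6*I*√2)*(-526/175) = -7364/25 - 3156*I*√2/175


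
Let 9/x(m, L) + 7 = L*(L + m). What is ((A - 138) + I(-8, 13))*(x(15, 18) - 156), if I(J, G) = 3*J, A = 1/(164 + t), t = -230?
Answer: 326361053/12914 ≈ 25272.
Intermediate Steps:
A = -1/66 (A = 1/(164 - 230) = 1/(-66) = -1/66 ≈ -0.015152)
x(m, L) = 9/(-7 + L*(L + m))
((A - 138) + I(-8, 13))*(x(15, 18) - 156) = ((-1/66 - 138) + 3*(-8))*(9/(-7 + 18**2 + 18*15) - 156) = (-9109/66 - 24)*(9/(-7 + 324 + 270) - 156) = -10693*(9/587 - 156)/66 = -10693/66*(-91563/587) = 326361053/12914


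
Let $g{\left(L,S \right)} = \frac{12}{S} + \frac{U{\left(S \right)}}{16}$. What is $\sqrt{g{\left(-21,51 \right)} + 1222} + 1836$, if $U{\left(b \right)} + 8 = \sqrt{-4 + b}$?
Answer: $1836 + \frac{\sqrt{5649304 + 289 \sqrt{47}}}{68} \approx 1871.0$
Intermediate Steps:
$U{\left(b \right)} = -8 + \sqrt{-4 + b}$
$g{\left(L,S \right)} = - \frac{1}{2} + \frac{12}{S} + \frac{\sqrt{-4 + S}}{16}$ ($g{\left(L,S \right)} = \frac{12}{S} + \frac{-8 + \sqrt{-4 + S}}{16} = \frac{12}{S} + \left(-8 + \sqrt{-4 + S}\right) \frac{1}{16} = \frac{12}{S} + \left(- \frac{1}{2} + \frac{\sqrt{-4 + S}}{16}\right) = - \frac{1}{2} + \frac{12}{S} + \frac{\sqrt{-4 + S}}{16}$)
$\sqrt{g{\left(-21,51 \right)} + 1222} + 1836 = \sqrt{\frac{192 + 51 \left(-8 + \sqrt{-4 + 51}\right)}{16 \cdot 51} + 1222} + 1836 = \sqrt{\frac{1}{16} \cdot \frac{1}{51} \left(192 + 51 \left(-8 + \sqrt{47}\right)\right) + 1222} + 1836 = \sqrt{\frac{1}{16} \cdot \frac{1}{51} \left(192 - \left(408 - 51 \sqrt{47}\right)\right) + 1222} + 1836 = \sqrt{\frac{1}{16} \cdot \frac{1}{51} \left(-216 + 51 \sqrt{47}\right) + 1222} + 1836 = \sqrt{\left(- \frac{9}{34} + \frac{\sqrt{47}}{16}\right) + 1222} + 1836 = \sqrt{\frac{41539}{34} + \frac{\sqrt{47}}{16}} + 1836 = 1836 + \sqrt{\frac{41539}{34} + \frac{\sqrt{47}}{16}}$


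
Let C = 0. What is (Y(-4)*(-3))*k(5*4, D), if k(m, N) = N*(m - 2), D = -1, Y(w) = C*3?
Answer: 0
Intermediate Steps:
Y(w) = 0 (Y(w) = 0*3 = 0)
k(m, N) = N*(-2 + m)
(Y(-4)*(-3))*k(5*4, D) = (0*(-3))*(-(-2 + 5*4)) = 0*(-(-2 + 20)) = 0*(-1*18) = 0*(-18) = 0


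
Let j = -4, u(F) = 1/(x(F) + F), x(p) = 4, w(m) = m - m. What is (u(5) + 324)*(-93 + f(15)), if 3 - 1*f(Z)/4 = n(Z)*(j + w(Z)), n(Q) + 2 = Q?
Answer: 370459/9 ≈ 41162.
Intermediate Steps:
w(m) = 0
n(Q) = -2 + Q
u(F) = 1/(4 + F)
f(Z) = -20 + 16*Z (f(Z) = 12 - 4*(-2 + Z)*(-4 + 0) = 12 - 4*(-2 + Z)*(-4) = 12 - 4*(8 - 4*Z) = 12 + (-32 + 16*Z) = -20 + 16*Z)
(u(5) + 324)*(-93 + f(15)) = (1/(4 + 5) + 324)*(-93 + (-20 + 16*15)) = (1/9 + 324)*(-93 + (-20 + 240)) = (⅑ + 324)*(-93 + 220) = (2917/9)*127 = 370459/9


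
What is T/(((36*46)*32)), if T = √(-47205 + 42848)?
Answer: I*√4357/52992 ≈ 0.0012456*I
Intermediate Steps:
T = I*√4357 (T = √(-4357) = I*√4357 ≈ 66.008*I)
T/(((36*46)*32)) = (I*√4357)/(((36*46)*32)) = (I*√4357)/((1656*32)) = (I*√4357)/52992 = (I*√4357)*(1/52992) = I*√4357/52992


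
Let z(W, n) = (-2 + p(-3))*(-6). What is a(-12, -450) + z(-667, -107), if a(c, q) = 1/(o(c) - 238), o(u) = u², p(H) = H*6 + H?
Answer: 12971/94 ≈ 137.99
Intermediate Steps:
p(H) = 7*H (p(H) = 6*H + H = 7*H)
a(c, q) = 1/(-238 + c²) (a(c, q) = 1/(c² - 238) = 1/(-238 + c²))
z(W, n) = 138 (z(W, n) = (-2 + 7*(-3))*(-6) = (-2 - 21)*(-6) = -23*(-6) = 138)
a(-12, -450) + z(-667, -107) = 1/(-238 + (-12)²) + 138 = 1/(-238 + 144) + 138 = 1/(-94) + 138 = -1/94 + 138 = 12971/94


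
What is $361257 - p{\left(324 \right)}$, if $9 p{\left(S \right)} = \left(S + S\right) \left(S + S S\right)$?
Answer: $-7220343$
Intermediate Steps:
$p{\left(S \right)} = \frac{2 S \left(S + S^{2}\right)}{9}$ ($p{\left(S \right)} = \frac{\left(S + S\right) \left(S + S S\right)}{9} = \frac{2 S \left(S + S^{2}\right)}{9}$)
$361257 - p{\left(324 \right)} = 361257 - \frac{2 \cdot 324^{2} \left(1 + 324\right)}{9} = 361257 - \frac{2}{9} \cdot 104976 \cdot 325 = 361257 - 7581600 = -7220343$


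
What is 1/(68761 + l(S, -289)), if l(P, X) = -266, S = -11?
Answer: 1/68495 ≈ 1.4600e-5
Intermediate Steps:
1/(68761 + l(S, -289)) = 1/(68761 - 266) = 1/68495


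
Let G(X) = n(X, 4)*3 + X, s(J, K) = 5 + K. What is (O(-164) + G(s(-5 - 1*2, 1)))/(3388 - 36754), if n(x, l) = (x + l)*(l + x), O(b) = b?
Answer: -71/16683 ≈ -0.0042558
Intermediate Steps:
n(x, l) = (l + x)² (n(x, l) = (l + x)*(l + x) = (l + x)²)
G(X) = X + 3*(4 + X)² (G(X) = (4 + X)²*3 + X = 3*(4 + X)² + X = X + 3*(4 + X)²)
(O(-164) + G(s(-5 - 1*2, 1)))/(3388 - 36754) = (-164 + ((5 + 1) + 3*(4 + (5 + 1))²))/(3388 - 36754) = (-164 + (6 + 3*(4 + 6)²))/(-33366) = (-164 + (6 + 3*10²))*(-1/33366) = (-164 + (6 + 3*100))*(-1/33366) = (-164 + (6 + 300))*(-1/33366) = (-164 + 306)*(-1/33366) = 142*(-1/33366) = -71/16683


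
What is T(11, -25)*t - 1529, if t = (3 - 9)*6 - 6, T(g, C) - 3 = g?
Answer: -2117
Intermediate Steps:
T(g, C) = 3 + g
t = -42 (t = -6*6 - 6 = -36 - 6 = -42)
T(11, -25)*t - 1529 = (3 + 11)*(-42) - 1529 = 14*(-42) - 1529 = -588 - 1529 = -2117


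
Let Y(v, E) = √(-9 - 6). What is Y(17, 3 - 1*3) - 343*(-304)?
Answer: 104272 + I*√15 ≈ 1.0427e+5 + 3.873*I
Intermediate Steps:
Y(v, E) = I*√15 (Y(v, E) = √(-15) = I*√15)
Y(17, 3 - 1*3) - 343*(-304) = I*√15 - 343*(-304) = I*√15 + 104272 = 104272 + I*√15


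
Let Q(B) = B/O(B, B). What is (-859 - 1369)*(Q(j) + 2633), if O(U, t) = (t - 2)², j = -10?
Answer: -105591047/18 ≈ -5.8662e+6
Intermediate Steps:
O(U, t) = (-2 + t)²
Q(B) = B/(-2 + B)² (Q(B) = B/((-2 + B)²) = B/(-2 + B)²)
(-859 - 1369)*(Q(j) + 2633) = (-859 - 1369)*(-10/(-2 - 10)² + 2633) = -2228*(-10/(-12)² + 2633) = -2228*(-10*1/144 + 2633) = -2228*(-5/72 + 2633) = -2228*189571/72 = -105591047/18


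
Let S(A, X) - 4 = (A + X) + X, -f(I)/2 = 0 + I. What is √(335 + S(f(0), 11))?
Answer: 19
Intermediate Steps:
f(I) = -2*I (f(I) = -2*(0 + I) = -2*I)
S(A, X) = 4 + A + 2*X (S(A, X) = 4 + ((A + X) + X) = 4 + (A + 2*X) = 4 + A + 2*X)
√(335 + S(f(0), 11)) = √(335 + (4 - 2*0 + 2*11)) = √(335 + (4 + 0 + 22)) = √(335 + 26) = √361 = 19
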